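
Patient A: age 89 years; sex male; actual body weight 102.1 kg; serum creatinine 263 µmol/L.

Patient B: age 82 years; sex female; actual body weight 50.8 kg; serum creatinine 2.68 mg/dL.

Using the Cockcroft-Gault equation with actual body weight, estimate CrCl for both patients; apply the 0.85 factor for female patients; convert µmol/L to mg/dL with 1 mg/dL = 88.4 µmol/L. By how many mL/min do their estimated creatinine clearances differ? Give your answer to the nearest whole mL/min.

11 mL/min

Patient A: SCr = 263 / 88.4 = 2.975 mg/dL
Patient A: CrCl = (140 − 89) × 102.1 / (72 × 2.975) = 5207.1 / 214.20 ≈ 24.3 mL/min
Patient B: CrCl = (140 − 82) × 50.8 / (72 × 2.68) × 0.85 = 2946.4 / 192.96 × 0.85 ≈ 13.0 mL/min
|24.3 − 13.0| = 11.3 mL/min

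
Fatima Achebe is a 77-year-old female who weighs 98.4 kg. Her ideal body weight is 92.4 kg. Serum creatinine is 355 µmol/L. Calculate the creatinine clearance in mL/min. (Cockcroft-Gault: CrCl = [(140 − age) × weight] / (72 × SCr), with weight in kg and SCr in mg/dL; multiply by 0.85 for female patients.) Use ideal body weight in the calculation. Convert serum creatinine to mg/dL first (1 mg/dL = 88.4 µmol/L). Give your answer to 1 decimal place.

17.1 mL/min

SCr = 355 / 88.4 = 4.016 mg/dL
CrCl = (140 − 77) × 92.4 / (72 × 4.016) × 0.85 = 5821.2 / 289.15 × 0.85 ≈ 17.1 mL/min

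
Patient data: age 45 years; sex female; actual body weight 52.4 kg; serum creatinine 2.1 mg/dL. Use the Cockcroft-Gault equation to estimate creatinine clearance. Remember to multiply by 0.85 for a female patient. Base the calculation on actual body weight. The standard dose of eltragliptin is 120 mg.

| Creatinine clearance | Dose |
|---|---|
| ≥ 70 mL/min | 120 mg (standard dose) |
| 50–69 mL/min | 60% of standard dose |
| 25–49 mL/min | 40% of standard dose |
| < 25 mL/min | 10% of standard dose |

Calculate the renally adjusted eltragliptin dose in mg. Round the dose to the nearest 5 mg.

CrCl = (140 − 45) × 52.4 / (72 × 2.1) × 0.85 = 4978.0 / 151.20 × 0.85 ≈ 28.0 mL/min
CrCl ≈ 28 mL/min → bracket 25–49 mL/min.
40% of 120 mg = 48 mg → 50 mg

50 mg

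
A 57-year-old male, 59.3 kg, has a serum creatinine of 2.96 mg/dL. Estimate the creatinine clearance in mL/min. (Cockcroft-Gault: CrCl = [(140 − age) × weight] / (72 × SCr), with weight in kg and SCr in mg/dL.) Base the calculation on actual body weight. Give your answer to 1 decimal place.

CrCl = (140 − 57) × 59.3 / (72 × 2.96) = 4921.9 / 213.12 ≈ 23.1 mL/min

23.1 mL/min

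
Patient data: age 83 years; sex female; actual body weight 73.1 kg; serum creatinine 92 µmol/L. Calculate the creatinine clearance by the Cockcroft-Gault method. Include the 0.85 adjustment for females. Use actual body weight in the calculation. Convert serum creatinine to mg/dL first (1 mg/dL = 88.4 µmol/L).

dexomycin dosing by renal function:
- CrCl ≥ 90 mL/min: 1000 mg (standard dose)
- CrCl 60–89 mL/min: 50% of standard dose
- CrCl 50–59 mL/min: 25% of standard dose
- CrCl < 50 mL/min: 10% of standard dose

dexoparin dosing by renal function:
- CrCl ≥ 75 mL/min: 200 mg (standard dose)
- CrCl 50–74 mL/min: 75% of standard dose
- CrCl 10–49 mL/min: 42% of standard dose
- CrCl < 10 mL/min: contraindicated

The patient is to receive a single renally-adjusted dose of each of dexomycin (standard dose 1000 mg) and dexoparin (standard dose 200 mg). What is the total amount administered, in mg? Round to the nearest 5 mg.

SCr = 92 / 88.4 = 1.041 mg/dL
CrCl = (140 − 83) × 73.1 / (72 × 1.041) × 0.85 = 4166.7 / 74.95 × 0.85 ≈ 47.3 mL/min
CrCl ≈ 47 mL/min.
dexomycin: < 50 mL/min → 10% of 1000 mg = 100 mg.
dexoparin: 10–49 mL/min → 42% of 200 mg = 84 mg.
Total = 100 + 84 = 184 mg.

185 mg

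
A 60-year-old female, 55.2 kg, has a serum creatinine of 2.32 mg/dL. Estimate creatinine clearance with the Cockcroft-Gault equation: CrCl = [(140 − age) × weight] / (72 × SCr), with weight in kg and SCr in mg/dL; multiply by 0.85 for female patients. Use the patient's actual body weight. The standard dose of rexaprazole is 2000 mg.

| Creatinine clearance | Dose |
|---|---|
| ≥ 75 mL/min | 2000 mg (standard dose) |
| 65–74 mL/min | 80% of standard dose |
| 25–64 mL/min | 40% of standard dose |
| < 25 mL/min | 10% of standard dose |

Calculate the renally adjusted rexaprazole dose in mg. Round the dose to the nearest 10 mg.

CrCl = (140 − 60) × 55.2 / (72 × 2.32) × 0.85 = 4416.0 / 167.04 × 0.85 ≈ 22.5 mL/min
CrCl ≈ 22 mL/min → bracket < 25 mL/min.
10% of 2000 mg = 200 mg

200 mg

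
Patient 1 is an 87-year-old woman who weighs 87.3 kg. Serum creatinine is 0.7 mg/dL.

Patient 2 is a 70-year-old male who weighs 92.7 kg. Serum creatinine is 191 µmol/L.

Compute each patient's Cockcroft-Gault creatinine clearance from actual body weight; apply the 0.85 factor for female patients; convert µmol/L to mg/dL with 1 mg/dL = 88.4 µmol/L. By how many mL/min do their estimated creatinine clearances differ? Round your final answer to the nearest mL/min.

Patient 1: CrCl = (140 − 87) × 87.3 / (72 × 0.7) × 0.85 = 4626.9 / 50.40 × 0.85 ≈ 78.0 mL/min
Patient 2: SCr = 191 / 88.4 = 2.161 mg/dL
Patient 2: CrCl = (140 − 70) × 92.7 / (72 × 2.161) = 6489.0 / 155.59 ≈ 41.7 mL/min
|78.0 − 41.7| = 36.3 mL/min

36 mL/min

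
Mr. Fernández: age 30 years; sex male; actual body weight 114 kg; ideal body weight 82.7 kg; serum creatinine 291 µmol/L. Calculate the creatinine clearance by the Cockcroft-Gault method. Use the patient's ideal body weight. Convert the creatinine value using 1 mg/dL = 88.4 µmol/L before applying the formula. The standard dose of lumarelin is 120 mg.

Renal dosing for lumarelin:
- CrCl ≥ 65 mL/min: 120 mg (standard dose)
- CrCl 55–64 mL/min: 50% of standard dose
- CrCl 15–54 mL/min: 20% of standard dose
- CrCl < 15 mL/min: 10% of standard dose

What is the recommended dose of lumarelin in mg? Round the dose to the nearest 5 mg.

SCr = 291 / 88.4 = 3.292 mg/dL
CrCl = (140 − 30) × 82.7 / (72 × 3.292) = 9097.0 / 237.02 ≈ 38.4 mL/min
CrCl ≈ 38 mL/min → bracket 15–54 mL/min.
20% of 120 mg = 24 mg → 25 mg

25 mg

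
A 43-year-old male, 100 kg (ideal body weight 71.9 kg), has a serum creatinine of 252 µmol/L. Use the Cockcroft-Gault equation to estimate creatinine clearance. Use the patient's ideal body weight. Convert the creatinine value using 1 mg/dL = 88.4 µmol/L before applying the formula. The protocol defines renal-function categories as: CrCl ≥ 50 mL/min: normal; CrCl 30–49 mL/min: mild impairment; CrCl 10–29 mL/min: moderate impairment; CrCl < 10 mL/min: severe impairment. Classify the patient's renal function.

SCr = 252 / 88.4 = 2.851 mg/dL
CrCl = (140 − 43) × 71.9 / (72 × 2.851) = 6974.3 / 205.27 ≈ 34.0 mL/min
34 mL/min falls in the 'mild impairment' range.

mild impairment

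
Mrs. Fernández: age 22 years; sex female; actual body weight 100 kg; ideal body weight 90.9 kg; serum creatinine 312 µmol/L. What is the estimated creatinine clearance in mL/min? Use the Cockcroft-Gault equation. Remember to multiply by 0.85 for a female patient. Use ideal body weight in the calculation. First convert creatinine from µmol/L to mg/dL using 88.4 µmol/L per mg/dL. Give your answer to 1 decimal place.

35.9 mL/min

SCr = 312 / 88.4 = 3.529 mg/dL
CrCl = (140 − 22) × 90.9 / (72 × 3.529) × 0.85 = 10726.2 / 254.09 × 0.85 ≈ 35.9 mL/min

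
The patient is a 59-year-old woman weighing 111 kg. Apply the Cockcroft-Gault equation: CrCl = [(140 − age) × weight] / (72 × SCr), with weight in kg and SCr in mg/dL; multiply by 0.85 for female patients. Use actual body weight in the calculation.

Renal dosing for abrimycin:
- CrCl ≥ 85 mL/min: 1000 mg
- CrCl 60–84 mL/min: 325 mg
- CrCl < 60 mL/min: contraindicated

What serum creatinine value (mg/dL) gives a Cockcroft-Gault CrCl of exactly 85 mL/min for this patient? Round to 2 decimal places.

Standard dose requires CrCl ≥ 85 mL/min.
Set (140 − 59) × 111 × 0.85 / (72 × SCr) = 85
SCr = (140 − 59) × 111 × 0.85 / (72 × 85) = 1.249 mg/dL

1.25 mg/dL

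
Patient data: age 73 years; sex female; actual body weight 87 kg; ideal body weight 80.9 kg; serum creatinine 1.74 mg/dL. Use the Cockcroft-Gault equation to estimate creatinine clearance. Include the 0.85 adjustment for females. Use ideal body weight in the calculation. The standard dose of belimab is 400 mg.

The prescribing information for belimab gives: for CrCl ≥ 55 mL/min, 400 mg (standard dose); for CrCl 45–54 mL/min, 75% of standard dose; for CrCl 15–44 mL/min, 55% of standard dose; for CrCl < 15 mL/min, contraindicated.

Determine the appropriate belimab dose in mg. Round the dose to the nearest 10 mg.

CrCl = (140 − 73) × 80.9 / (72 × 1.74) × 0.85 = 5420.3 / 125.28 × 0.85 ≈ 36.8 mL/min
CrCl ≈ 37 mL/min → bracket 15–44 mL/min.
55% of 400 mg = 220 mg

220 mg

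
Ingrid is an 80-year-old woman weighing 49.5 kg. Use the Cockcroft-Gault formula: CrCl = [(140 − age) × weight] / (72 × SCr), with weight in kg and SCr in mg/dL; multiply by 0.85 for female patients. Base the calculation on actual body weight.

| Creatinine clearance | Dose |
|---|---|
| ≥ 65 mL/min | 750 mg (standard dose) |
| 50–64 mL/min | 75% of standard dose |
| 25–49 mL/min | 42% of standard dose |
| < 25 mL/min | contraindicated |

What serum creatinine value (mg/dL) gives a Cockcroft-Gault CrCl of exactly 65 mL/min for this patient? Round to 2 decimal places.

0.54 mg/dL

Standard dose requires CrCl ≥ 65 mL/min.
Set (140 − 80) × 49.5 × 0.85 / (72 × SCr) = 65
SCr = (140 − 80) × 49.5 × 0.85 / (72 × 65) = 0.539 mg/dL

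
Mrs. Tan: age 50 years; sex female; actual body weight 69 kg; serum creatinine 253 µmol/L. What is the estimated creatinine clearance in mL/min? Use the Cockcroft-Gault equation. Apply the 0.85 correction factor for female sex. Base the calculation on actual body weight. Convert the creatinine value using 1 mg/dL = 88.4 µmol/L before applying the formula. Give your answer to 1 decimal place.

25.6 mL/min

SCr = 253 / 88.4 = 2.862 mg/dL
CrCl = (140 − 50) × 69 / (72 × 2.862) × 0.85 = 6210.0 / 206.06 × 0.85 ≈ 25.6 mL/min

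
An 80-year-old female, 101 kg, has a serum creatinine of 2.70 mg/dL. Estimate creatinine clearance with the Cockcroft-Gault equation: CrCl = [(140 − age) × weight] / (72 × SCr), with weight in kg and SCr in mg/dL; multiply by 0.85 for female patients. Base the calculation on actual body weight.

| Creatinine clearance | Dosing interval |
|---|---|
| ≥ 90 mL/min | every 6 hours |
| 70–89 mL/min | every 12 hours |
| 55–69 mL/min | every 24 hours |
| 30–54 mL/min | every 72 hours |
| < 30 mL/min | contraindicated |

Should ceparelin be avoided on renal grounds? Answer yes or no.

CrCl = (140 − 80) × 101 / (72 × 2.7) × 0.85 = 6060.0 / 194.40 × 0.85 ≈ 26.5 mL/min
CrCl ≈ 26 mL/min, which is < 30 mL/min.

yes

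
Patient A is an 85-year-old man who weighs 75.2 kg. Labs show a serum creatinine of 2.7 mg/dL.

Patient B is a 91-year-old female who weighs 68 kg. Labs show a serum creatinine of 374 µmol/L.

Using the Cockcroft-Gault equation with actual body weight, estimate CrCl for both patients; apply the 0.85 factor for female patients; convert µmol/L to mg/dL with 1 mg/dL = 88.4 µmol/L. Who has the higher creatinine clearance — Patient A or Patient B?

Patient A

Patient A: CrCl = (140 − 85) × 75.2 / (72 × 2.7) = 4136.0 / 194.40 ≈ 21.3 mL/min
Patient B: SCr = 374 / 88.4 = 4.231 mg/dL
Patient B: CrCl = (140 − 91) × 68 / (72 × 4.231) × 0.85 = 3332.0 / 304.63 × 0.85 ≈ 9.3 mL/min
21.3 vs 9.3 mL/min → Patient A is higher.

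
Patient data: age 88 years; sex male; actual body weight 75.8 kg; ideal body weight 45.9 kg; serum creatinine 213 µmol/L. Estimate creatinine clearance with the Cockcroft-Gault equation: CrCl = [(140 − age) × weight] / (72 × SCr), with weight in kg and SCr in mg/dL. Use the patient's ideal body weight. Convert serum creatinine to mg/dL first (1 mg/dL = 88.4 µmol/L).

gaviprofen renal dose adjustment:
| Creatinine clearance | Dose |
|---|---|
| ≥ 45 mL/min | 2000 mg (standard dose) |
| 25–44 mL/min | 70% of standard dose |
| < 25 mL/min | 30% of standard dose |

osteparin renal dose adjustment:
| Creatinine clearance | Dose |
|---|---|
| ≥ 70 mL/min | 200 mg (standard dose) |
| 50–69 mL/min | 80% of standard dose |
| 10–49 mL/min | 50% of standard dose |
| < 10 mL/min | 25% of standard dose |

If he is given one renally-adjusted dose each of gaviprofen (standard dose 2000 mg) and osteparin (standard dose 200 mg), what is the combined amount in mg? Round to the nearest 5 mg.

SCr = 213 / 88.4 = 2.41 mg/dL
CrCl = (140 − 88) × 45.9 / (72 × 2.41) = 2386.8 / 173.52 ≈ 13.8 mL/min
CrCl ≈ 14 mL/min.
gaviprofen: < 25 mL/min → 30% of 2000 mg = 600 mg.
osteparin: 10–49 mL/min → 50% of 200 mg = 100 mg.
Total = 600 + 100 = 700 mg.

700 mg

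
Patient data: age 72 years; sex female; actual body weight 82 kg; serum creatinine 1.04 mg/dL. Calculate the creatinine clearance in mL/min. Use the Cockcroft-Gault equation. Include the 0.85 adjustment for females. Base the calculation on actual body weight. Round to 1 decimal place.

63.3 mL/min

CrCl = (140 − 72) × 82 / (72 × 1.04) × 0.85 = 5576.0 / 74.88 × 0.85 ≈ 63.3 mL/min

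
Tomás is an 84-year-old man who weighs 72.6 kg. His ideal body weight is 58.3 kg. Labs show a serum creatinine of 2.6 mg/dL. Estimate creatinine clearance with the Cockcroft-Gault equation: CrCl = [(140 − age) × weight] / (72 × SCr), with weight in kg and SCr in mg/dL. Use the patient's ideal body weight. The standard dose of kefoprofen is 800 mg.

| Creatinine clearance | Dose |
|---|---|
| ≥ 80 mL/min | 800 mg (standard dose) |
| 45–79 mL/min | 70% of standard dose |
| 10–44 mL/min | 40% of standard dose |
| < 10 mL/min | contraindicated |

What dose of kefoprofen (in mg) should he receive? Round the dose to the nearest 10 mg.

320 mg

CrCl = (140 − 84) × 58.3 / (72 × 2.6) = 3264.8 / 187.20 ≈ 17.4 mL/min
CrCl ≈ 17 mL/min → bracket 10–44 mL/min.
40% of 800 mg = 320 mg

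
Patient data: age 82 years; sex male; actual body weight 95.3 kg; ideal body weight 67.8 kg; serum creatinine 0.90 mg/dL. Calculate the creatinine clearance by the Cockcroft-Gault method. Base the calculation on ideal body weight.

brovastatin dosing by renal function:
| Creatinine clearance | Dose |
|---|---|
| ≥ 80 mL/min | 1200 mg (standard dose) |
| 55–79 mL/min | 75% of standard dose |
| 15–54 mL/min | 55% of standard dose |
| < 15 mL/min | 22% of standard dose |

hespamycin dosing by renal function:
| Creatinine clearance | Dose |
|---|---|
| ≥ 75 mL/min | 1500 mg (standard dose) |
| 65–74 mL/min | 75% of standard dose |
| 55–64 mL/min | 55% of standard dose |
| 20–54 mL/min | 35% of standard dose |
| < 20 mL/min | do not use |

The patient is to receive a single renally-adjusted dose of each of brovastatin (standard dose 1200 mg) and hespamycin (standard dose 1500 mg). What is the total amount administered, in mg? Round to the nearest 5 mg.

CrCl = (140 − 82) × 67.8 / (72 × 0.9) = 3932.4 / 64.80 ≈ 60.7 mL/min
CrCl ≈ 61 mL/min.
brovastatin: 55–79 mL/min → 75% of 1200 mg = 900 mg.
hespamycin: 55–64 mL/min → 55% of 1500 mg = 825 mg.
Total = 900 + 825 = 1725 mg.

1725 mg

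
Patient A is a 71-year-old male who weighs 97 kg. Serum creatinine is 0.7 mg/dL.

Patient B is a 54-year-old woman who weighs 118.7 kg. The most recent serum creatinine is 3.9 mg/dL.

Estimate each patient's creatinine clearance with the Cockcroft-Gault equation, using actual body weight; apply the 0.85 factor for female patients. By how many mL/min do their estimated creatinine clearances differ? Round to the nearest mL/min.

Patient A: CrCl = (140 − 71) × 97 / (72 × 0.7) = 6693.0 / 50.40 ≈ 132.8 mL/min
Patient B: CrCl = (140 − 54) × 118.7 / (72 × 3.9) × 0.85 = 10208.2 / 280.80 × 0.85 ≈ 30.9 mL/min
|132.8 − 30.9| = 101.9 mL/min

102 mL/min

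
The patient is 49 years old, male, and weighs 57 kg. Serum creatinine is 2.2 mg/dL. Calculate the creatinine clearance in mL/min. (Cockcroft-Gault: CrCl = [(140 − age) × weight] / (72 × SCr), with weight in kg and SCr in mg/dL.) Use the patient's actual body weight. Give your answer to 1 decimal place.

32.7 mL/min

CrCl = (140 − 49) × 57 / (72 × 2.2) = 5187.0 / 158.40 ≈ 32.7 mL/min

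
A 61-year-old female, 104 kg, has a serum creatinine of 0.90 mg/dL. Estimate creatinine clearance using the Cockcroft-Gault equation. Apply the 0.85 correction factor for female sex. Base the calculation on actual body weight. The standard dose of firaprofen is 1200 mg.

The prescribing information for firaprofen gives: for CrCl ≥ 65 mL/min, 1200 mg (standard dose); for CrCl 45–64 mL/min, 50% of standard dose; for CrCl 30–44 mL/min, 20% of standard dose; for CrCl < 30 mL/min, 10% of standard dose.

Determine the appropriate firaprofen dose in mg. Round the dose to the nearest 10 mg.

1200 mg

CrCl = (140 − 61) × 104 / (72 × 0.9) × 0.85 = 8216.0 / 64.80 × 0.85 ≈ 107.8 mL/min
CrCl ≈ 108 mL/min → bracket ≥ 65 mL/min.
100% of 1200 mg = 1200 mg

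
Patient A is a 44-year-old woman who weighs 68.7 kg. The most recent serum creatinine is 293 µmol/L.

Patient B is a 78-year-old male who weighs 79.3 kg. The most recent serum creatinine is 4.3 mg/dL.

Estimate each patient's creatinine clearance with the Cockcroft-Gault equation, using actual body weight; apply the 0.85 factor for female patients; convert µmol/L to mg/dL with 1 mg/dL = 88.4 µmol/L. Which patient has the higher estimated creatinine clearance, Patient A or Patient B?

Patient A: SCr = 293 / 88.4 = 3.314 mg/dL
Patient A: CrCl = (140 − 44) × 68.7 / (72 × 3.314) × 0.85 = 6595.2 / 238.61 × 0.85 ≈ 23.5 mL/min
Patient B: CrCl = (140 − 78) × 79.3 / (72 × 4.3) = 4916.6 / 309.60 ≈ 15.9 mL/min
23.5 vs 15.9 mL/min → Patient A is higher.

Patient A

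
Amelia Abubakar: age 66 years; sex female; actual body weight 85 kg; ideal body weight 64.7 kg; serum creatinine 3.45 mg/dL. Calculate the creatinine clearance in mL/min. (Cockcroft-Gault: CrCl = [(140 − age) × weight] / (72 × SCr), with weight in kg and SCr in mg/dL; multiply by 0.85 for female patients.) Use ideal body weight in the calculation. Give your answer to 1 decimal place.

16.4 mL/min

CrCl = (140 − 66) × 64.7 / (72 × 3.45) × 0.85 = 4787.8 / 248.40 × 0.85 ≈ 16.4 mL/min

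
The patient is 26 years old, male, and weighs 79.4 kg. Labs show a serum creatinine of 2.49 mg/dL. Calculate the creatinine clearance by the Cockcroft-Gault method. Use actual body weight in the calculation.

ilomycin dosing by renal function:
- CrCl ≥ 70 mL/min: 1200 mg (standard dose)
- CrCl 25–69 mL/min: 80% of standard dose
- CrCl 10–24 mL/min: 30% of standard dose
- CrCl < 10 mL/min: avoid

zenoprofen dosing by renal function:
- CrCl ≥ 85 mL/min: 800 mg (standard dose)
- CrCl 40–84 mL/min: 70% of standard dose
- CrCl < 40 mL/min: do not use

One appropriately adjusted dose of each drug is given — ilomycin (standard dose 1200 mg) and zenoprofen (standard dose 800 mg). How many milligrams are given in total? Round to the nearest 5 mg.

1520 mg

CrCl = (140 − 26) × 79.4 / (72 × 2.49) = 9051.6 / 179.28 ≈ 50.5 mL/min
CrCl ≈ 50 mL/min.
ilomycin: 25–69 mL/min → 80% of 1200 mg = 960 mg.
zenoprofen: 40–84 mL/min → 70% of 800 mg = 560 mg.
Total = 960 + 560 = 1520 mg.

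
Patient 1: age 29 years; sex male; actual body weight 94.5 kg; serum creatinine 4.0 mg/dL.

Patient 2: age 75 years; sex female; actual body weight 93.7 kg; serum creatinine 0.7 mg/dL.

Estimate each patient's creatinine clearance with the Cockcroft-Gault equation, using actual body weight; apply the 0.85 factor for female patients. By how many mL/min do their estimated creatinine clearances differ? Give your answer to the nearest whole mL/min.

66 mL/min

Patient 1: CrCl = (140 − 29) × 94.5 / (72 × 4) = 10489.5 / 288.00 ≈ 36.4 mL/min
Patient 2: CrCl = (140 − 75) × 93.7 / (72 × 0.7) × 0.85 = 6090.5 / 50.40 × 0.85 ≈ 102.7 mL/min
|36.4 − 102.7| = 66.3 mL/min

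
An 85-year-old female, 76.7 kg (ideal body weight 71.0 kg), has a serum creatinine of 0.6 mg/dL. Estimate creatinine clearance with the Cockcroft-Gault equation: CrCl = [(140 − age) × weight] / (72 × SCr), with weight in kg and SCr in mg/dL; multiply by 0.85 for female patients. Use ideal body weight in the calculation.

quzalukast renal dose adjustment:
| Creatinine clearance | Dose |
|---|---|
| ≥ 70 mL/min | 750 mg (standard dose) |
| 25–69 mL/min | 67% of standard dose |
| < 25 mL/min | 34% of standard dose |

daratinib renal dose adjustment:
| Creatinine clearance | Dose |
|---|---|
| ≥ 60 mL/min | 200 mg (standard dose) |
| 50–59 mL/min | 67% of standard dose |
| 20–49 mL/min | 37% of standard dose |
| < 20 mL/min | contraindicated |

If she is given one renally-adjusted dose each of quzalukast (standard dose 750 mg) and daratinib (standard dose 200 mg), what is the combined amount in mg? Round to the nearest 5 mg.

CrCl = (140 − 85) × 71 / (72 × 0.6) × 0.85 = 3905.0 / 43.20 × 0.85 ≈ 76.8 mL/min
CrCl ≈ 77 mL/min.
quzalukast: ≥ 70 mL/min → 100% of 750 mg = 750 mg.
daratinib: ≥ 60 mL/min → 100% of 200 mg = 200 mg.
Total = 750 + 200 = 950 mg.

950 mg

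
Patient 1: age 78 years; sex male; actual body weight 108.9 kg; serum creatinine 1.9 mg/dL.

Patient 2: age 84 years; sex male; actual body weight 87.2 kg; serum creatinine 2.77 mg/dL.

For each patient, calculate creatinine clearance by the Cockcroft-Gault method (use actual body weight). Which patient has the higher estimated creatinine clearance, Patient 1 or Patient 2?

Patient 1: CrCl = (140 − 78) × 108.9 / (72 × 1.9) = 6751.8 / 136.80 ≈ 49.4 mL/min
Patient 2: CrCl = (140 − 84) × 87.2 / (72 × 2.77) = 4883.2 / 199.44 ≈ 24.5 mL/min
49.4 vs 24.5 mL/min → Patient 1 is higher.

Patient 1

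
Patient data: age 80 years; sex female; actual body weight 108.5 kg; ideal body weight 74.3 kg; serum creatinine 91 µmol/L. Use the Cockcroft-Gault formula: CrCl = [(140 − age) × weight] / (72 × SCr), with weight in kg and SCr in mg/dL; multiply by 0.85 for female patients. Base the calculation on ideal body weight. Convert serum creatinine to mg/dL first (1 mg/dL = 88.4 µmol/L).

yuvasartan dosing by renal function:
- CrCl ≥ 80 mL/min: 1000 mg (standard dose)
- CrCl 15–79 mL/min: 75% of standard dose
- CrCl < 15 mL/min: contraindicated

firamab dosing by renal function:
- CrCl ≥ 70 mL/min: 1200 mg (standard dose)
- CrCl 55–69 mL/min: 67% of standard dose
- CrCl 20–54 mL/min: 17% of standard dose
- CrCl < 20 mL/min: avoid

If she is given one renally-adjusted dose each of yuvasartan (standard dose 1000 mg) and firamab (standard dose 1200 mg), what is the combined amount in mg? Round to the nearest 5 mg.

955 mg

SCr = 91 / 88.4 = 1.029 mg/dL
CrCl = (140 − 80) × 74.3 / (72 × 1.029) × 0.85 = 4458.0 / 74.09 × 0.85 ≈ 51.1 mL/min
CrCl ≈ 51 mL/min.
yuvasartan: 15–79 mL/min → 75% of 1000 mg = 750 mg.
firamab: 20–54 mL/min → 17% of 1200 mg = 204 mg.
Total = 750 + 204 = 954 mg.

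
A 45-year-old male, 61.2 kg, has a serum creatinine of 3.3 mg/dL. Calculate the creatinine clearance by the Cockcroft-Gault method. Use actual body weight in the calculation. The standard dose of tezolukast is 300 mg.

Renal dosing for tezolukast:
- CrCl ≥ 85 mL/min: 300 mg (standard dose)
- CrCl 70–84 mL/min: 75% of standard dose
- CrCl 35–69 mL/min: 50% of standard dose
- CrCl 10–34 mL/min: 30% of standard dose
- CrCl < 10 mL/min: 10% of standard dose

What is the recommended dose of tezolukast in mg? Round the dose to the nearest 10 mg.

90 mg

CrCl = (140 − 45) × 61.2 / (72 × 3.3) = 5814.0 / 237.60 ≈ 24.5 mL/min
CrCl ≈ 24 mL/min → bracket 10–34 mL/min.
30% of 300 mg = 90 mg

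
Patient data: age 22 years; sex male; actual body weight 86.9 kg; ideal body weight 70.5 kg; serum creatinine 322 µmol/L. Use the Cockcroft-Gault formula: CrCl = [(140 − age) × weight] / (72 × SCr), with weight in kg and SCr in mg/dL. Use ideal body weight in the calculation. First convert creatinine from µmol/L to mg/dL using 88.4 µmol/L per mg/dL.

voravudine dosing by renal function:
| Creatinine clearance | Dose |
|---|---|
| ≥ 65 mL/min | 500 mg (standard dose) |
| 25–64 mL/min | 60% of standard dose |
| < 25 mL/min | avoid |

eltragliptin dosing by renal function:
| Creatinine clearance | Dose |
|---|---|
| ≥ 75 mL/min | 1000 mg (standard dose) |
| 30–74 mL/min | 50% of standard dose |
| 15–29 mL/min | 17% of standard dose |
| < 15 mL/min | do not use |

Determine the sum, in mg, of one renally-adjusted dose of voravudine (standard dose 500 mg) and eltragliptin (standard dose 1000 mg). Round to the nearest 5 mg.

SCr = 322 / 88.4 = 3.643 mg/dL
CrCl = (140 − 22) × 70.5 / (72 × 3.643) = 8319.0 / 262.30 ≈ 31.7 mL/min
CrCl ≈ 32 mL/min.
voravudine: 25–64 mL/min → 60% of 500 mg = 300 mg.
eltragliptin: 30–74 mL/min → 50% of 1000 mg = 500 mg.
Total = 300 + 500 = 800 mg.

800 mg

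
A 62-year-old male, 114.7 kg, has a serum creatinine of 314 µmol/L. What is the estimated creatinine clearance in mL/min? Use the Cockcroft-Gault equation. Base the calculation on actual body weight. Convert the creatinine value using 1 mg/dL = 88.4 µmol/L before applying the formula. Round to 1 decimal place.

35.0 mL/min

SCr = 314 / 88.4 = 3.552 mg/dL
CrCl = (140 − 62) × 114.7 / (72 × 3.552) = 8946.6 / 255.74 ≈ 35.0 mL/min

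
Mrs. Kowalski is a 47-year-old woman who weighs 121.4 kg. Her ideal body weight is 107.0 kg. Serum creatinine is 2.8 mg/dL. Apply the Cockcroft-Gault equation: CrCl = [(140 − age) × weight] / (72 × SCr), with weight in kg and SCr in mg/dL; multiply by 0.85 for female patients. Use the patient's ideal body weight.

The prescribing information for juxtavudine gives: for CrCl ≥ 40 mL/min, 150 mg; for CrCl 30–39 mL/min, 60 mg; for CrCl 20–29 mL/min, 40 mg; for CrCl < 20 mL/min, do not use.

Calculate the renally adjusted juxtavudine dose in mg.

150 mg

CrCl = (140 − 47) × 107 / (72 × 2.8) × 0.85 = 9951.0 / 201.60 × 0.85 ≈ 42.0 mL/min
CrCl ≈ 42 mL/min → bracket ≥ 40 mL/min.
Dose for this bracket: 150 mg.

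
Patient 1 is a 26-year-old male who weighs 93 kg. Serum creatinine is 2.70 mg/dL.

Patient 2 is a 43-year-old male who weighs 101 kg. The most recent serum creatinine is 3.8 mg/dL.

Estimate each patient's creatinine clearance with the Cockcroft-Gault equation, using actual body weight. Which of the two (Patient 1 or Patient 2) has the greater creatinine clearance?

Patient 1

Patient 1: CrCl = (140 − 26) × 93 / (72 × 2.7) = 10602.0 / 194.40 ≈ 54.5 mL/min
Patient 2: CrCl = (140 − 43) × 101 / (72 × 3.8) = 9797.0 / 273.60 ≈ 35.8 mL/min
54.5 vs 35.8 mL/min → Patient 1 is higher.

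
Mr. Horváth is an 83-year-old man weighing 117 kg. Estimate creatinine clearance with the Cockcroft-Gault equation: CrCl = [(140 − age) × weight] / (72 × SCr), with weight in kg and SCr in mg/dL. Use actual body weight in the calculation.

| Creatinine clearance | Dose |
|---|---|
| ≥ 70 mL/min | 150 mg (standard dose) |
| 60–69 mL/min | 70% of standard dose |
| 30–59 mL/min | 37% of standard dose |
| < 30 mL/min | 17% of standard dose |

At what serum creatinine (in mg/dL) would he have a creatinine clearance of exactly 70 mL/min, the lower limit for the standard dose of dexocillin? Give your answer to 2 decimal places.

1.32 mg/dL

Standard dose requires CrCl ≥ 70 mL/min.
Set (140 − 83) × 117 / (72 × SCr) = 70
SCr = (140 − 83) × 117 / (72 × 70) = 1.323 mg/dL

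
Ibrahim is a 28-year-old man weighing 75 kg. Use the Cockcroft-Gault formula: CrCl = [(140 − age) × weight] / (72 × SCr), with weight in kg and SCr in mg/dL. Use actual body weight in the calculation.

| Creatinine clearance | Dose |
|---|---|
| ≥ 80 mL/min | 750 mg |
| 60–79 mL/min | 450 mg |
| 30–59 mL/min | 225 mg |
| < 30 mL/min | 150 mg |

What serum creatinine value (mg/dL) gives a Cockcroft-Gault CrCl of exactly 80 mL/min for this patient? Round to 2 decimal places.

1.46 mg/dL

Standard dose requires CrCl ≥ 80 mL/min.
Set (140 − 28) × 75 / (72 × SCr) = 80
SCr = (140 − 28) × 75 / (72 × 80) = 1.458 mg/dL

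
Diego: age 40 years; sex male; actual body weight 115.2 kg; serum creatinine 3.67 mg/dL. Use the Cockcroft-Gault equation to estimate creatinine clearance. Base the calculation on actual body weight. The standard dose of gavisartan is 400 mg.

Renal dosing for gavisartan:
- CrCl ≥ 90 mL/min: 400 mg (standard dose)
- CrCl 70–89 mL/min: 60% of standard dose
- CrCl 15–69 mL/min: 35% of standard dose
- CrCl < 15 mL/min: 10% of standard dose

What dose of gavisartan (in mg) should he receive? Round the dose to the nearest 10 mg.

CrCl = (140 − 40) × 115.2 / (72 × 3.67) = 11520.0 / 264.24 ≈ 43.6 mL/min
CrCl ≈ 44 mL/min → bracket 15–69 mL/min.
35% of 400 mg = 140 mg

140 mg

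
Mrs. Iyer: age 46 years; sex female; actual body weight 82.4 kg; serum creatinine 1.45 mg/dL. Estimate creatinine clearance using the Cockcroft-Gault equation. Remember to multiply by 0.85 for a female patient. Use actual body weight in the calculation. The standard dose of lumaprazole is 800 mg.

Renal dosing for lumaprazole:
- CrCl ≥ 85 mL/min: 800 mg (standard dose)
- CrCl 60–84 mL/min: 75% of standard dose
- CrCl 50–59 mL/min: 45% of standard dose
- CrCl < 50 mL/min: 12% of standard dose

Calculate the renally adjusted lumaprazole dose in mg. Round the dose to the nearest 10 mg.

CrCl = (140 − 46) × 82.4 / (72 × 1.45) × 0.85 = 7745.6 / 104.40 × 0.85 ≈ 63.1 mL/min
CrCl ≈ 63 mL/min → bracket 60–84 mL/min.
75% of 800 mg = 600 mg

600 mg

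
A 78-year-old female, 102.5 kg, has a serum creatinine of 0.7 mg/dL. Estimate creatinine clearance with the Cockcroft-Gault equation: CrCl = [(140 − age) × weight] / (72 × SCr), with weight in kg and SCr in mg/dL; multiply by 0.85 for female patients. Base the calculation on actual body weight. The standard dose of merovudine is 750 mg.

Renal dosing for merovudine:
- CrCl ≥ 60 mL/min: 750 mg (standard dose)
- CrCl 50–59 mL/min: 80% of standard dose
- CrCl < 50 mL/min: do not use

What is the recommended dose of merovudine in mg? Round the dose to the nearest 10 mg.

750 mg

CrCl = (140 − 78) × 102.5 / (72 × 0.7) × 0.85 = 6355.0 / 50.40 × 0.85 ≈ 107.2 mL/min
CrCl ≈ 107 mL/min → bracket ≥ 60 mL/min.
100% of 750 mg = 750 mg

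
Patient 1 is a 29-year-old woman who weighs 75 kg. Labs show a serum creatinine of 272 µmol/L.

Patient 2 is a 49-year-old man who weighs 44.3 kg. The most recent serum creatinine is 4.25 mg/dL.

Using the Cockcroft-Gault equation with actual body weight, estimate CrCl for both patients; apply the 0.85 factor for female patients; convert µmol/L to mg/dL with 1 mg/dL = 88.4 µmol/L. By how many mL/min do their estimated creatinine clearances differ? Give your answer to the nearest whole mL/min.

19 mL/min

Patient 1: SCr = 272 / 88.4 = 3.077 mg/dL
Patient 1: CrCl = (140 − 29) × 75 / (72 × 3.077) × 0.85 = 8325.0 / 221.54 × 0.85 ≈ 31.9 mL/min
Patient 2: CrCl = (140 − 49) × 44.3 / (72 × 4.25) = 4031.3 / 306.00 ≈ 13.2 mL/min
|31.9 − 13.2| = 18.7 mL/min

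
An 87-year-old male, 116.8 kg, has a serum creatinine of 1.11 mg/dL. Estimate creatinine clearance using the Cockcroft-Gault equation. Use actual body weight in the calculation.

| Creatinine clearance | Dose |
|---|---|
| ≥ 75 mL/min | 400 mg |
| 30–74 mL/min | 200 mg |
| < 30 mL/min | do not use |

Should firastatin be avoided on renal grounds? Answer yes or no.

no

CrCl = (140 − 87) × 116.8 / (72 × 1.11) = 6190.4 / 79.92 ≈ 77.5 mL/min
CrCl ≈ 77 mL/min, which is ≥ 30 mL/min.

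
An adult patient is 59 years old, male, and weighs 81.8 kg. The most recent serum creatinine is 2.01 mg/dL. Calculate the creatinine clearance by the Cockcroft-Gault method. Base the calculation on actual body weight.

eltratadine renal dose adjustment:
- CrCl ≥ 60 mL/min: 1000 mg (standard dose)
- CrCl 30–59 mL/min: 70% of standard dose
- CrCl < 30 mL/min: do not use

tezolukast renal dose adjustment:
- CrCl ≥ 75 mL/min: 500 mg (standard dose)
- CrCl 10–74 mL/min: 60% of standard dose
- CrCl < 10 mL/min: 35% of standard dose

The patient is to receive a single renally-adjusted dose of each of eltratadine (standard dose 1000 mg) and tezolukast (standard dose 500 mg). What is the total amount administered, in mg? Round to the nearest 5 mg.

CrCl = (140 − 59) × 81.8 / (72 × 2.01) = 6625.8 / 144.72 ≈ 45.8 mL/min
CrCl ≈ 46 mL/min.
eltratadine: 30–59 mL/min → 70% of 1000 mg = 700 mg.
tezolukast: 10–74 mL/min → 60% of 500 mg = 300 mg.
Total = 700 + 300 = 1000 mg.

1000 mg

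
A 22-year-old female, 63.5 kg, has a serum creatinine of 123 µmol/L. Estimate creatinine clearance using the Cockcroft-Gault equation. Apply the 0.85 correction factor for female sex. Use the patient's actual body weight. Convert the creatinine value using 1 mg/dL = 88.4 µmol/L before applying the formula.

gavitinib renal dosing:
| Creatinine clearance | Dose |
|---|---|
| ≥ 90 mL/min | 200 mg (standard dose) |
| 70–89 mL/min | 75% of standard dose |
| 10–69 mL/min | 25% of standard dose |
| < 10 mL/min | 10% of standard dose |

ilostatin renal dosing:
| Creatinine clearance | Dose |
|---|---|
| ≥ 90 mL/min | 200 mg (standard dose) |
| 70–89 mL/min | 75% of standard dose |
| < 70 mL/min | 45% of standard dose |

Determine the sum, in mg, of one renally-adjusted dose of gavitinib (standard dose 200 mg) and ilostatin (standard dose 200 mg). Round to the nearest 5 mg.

SCr = 123 / 88.4 = 1.391 mg/dL
CrCl = (140 − 22) × 63.5 / (72 × 1.391) × 0.85 = 7493.0 / 100.15 × 0.85 ≈ 63.6 mL/min
CrCl ≈ 64 mL/min.
gavitinib: 10–69 mL/min → 25% of 200 mg = 50 mg.
ilostatin: < 70 mL/min → 45% of 200 mg = 90 mg.
Total = 50 + 90 = 140 mg.

140 mg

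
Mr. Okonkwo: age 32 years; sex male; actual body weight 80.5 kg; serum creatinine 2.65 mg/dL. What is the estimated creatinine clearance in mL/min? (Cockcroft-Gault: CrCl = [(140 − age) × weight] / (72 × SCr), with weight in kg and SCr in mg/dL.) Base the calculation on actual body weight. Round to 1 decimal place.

CrCl = (140 − 32) × 80.5 / (72 × 2.65) = 8694.0 / 190.80 ≈ 45.6 mL/min

45.6 mL/min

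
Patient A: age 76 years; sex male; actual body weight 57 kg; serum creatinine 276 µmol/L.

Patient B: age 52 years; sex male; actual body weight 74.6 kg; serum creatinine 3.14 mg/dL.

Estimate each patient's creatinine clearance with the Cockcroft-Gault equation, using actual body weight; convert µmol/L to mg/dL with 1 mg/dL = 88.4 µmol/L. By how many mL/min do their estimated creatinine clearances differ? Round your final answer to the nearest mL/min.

13 mL/min

Patient A: SCr = 276 / 88.4 = 3.122 mg/dL
Patient A: CrCl = (140 − 76) × 57 / (72 × 3.122) = 3648.0 / 224.78 ≈ 16.2 mL/min
Patient B: CrCl = (140 − 52) × 74.6 / (72 × 3.14) = 6564.8 / 226.08 ≈ 29.0 mL/min
|16.2 − 29.0| = 12.8 mL/min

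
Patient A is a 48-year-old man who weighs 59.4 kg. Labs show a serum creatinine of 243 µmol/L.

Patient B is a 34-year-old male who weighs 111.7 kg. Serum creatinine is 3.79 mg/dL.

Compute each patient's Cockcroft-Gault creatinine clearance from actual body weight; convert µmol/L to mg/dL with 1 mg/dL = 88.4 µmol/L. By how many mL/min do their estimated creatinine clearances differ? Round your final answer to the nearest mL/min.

Patient A: SCr = 243 / 88.4 = 2.749 mg/dL
Patient A: CrCl = (140 − 48) × 59.4 / (72 × 2.749) = 5464.8 / 197.93 ≈ 27.6 mL/min
Patient B: CrCl = (140 − 34) × 111.7 / (72 × 3.79) = 11840.2 / 272.88 ≈ 43.4 mL/min
|27.6 − 43.4| = 15.8 mL/min

16 mL/min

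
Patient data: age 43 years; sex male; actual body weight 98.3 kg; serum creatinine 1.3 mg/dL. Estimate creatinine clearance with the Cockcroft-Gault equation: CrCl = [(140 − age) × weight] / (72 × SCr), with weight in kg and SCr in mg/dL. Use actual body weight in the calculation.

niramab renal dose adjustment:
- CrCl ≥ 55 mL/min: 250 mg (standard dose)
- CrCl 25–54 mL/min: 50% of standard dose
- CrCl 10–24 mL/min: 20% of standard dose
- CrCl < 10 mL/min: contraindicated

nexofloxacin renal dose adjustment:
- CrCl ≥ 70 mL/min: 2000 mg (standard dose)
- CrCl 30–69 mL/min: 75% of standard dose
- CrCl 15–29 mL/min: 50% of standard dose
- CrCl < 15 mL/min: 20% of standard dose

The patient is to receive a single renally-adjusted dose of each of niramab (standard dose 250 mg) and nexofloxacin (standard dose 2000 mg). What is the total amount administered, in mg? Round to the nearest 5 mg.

CrCl = (140 − 43) × 98.3 / (72 × 1.3) = 9535.1 / 93.60 ≈ 101.9 mL/min
CrCl ≈ 102 mL/min.
niramab: ≥ 55 mL/min → 100% of 250 mg = 250 mg.
nexofloxacin: ≥ 70 mL/min → 100% of 2000 mg = 2000 mg.
Total = 250 + 2000 = 2250 mg.

2250 mg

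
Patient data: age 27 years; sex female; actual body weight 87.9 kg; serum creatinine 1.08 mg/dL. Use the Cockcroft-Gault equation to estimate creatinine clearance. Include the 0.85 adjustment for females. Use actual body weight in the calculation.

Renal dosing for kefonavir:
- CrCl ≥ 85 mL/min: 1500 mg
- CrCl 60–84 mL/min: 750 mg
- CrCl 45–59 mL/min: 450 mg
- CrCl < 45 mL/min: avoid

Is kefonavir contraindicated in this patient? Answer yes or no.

CrCl = (140 − 27) × 87.9 / (72 × 1.08) × 0.85 = 9932.7 / 77.76 × 0.85 ≈ 108.6 mL/min
CrCl ≈ 109 mL/min, which is ≥ 45 mL/min.

no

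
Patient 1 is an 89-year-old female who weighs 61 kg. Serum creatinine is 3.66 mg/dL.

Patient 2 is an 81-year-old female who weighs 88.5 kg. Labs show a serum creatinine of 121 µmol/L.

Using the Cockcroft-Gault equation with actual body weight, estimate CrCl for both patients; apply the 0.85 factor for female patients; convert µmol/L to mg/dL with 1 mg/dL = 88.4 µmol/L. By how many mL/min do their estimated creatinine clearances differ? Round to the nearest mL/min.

Patient 1: CrCl = (140 − 89) × 61 / (72 × 3.66) × 0.85 = 3111.0 / 263.52 × 0.85 ≈ 10.0 mL/min
Patient 2: SCr = 121 / 88.4 = 1.369 mg/dL
Patient 2: CrCl = (140 − 81) × 88.5 / (72 × 1.369) × 0.85 = 5221.5 / 98.57 × 0.85 ≈ 45.0 mL/min
|10.0 − 45.0| = 35.0 mL/min

35 mL/min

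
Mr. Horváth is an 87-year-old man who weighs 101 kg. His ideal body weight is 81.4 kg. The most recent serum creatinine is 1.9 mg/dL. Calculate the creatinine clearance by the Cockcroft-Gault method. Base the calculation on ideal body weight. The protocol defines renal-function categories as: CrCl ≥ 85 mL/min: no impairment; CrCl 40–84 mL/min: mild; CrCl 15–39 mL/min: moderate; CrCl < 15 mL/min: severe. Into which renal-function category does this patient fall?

moderate

CrCl = (140 − 87) × 81.4 / (72 × 1.9) = 4314.2 / 136.80 ≈ 31.5 mL/min
32 mL/min falls in the 'moderate' range.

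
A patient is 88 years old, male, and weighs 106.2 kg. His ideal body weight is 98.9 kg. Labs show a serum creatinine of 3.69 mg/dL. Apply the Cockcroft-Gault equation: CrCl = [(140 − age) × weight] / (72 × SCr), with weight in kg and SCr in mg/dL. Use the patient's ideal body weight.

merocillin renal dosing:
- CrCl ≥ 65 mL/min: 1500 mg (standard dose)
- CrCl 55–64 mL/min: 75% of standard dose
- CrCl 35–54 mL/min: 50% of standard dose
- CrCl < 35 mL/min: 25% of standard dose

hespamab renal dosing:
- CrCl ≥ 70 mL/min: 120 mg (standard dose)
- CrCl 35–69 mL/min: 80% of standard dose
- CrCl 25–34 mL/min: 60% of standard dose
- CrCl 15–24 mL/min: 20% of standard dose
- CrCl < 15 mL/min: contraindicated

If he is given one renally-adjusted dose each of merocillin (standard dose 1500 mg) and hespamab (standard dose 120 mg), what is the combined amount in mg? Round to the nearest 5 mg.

CrCl = (140 − 88) × 98.9 / (72 × 3.69) = 5142.8 / 265.68 ≈ 19.4 mL/min
CrCl ≈ 19 mL/min.
merocillin: < 35 mL/min → 25% of 1500 mg = 375 mg.
hespamab: 15–24 mL/min → 20% of 120 mg = 24 mg.
Total = 375 + 24 = 399 mg.

400 mg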